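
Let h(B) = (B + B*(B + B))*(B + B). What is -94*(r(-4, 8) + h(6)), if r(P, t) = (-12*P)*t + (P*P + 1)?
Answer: -125678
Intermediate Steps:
h(B) = 2*B*(B + 2*B²) (h(B) = (B + B*(2*B))*(2*B) = (B + 2*B²)*(2*B) = 2*B*(B + 2*B²))
r(P, t) = 1 + P² - 12*P*t (r(P, t) = -12*P*t + (P² + 1) = -12*P*t + (1 + P²) = 1 + P² - 12*P*t)
-94*(r(-4, 8) + h(6)) = -94*((1 + (-4)² - 12*(-4)*8) + 6²*(2 + 4*6)) = -94*((1 + 16 + 384) + 36*(2 + 24)) = -94*(401 + 36*26) = -94*(401 + 936) = -94*1337 = -125678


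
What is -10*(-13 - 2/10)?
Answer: 132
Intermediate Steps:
-10*(-13 - 2/10) = -10*(-13 - 2*1/10) = -10*(-13 - 1/5) = -10*(-66/5) = 132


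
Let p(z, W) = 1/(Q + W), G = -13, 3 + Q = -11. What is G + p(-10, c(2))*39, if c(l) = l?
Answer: -65/4 ≈ -16.250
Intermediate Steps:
Q = -14 (Q = -3 - 11 = -14)
p(z, W) = 1/(-14 + W)
G + p(-10, c(2))*39 = -13 + 39/(-14 + 2) = -13 + 39/(-12) = -13 - 1/12*39 = -13 - 13/4 = -65/4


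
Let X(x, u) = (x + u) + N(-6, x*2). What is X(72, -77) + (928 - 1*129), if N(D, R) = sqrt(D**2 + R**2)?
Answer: 794 + 6*sqrt(577) ≈ 938.13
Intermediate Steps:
X(x, u) = u + x + sqrt(36 + 4*x**2) (X(x, u) = (x + u) + sqrt((-6)**2 + (x*2)**2) = (u + x) + sqrt(36 + (2*x)**2) = (u + x) + sqrt(36 + 4*x**2) = u + x + sqrt(36 + 4*x**2))
X(72, -77) + (928 - 1*129) = (-77 + 72 + 2*sqrt(9 + 72**2)) + (928 - 1*129) = (-77 + 72 + 2*sqrt(9 + 5184)) + (928 - 129) = (-77 + 72 + 2*sqrt(5193)) + 799 = (-77 + 72 + 2*(3*sqrt(577))) + 799 = (-77 + 72 + 6*sqrt(577)) + 799 = (-5 + 6*sqrt(577)) + 799 = 794 + 6*sqrt(577)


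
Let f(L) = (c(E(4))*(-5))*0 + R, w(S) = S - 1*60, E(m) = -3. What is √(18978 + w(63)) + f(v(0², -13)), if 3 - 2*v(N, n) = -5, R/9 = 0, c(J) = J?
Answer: 3*√2109 ≈ 137.77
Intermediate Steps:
w(S) = -60 + S (w(S) = S - 60 = -60 + S)
R = 0 (R = 9*0 = 0)
v(N, n) = 4 (v(N, n) = 3/2 - ½*(-5) = 3/2 + 5/2 = 4)
f(L) = 0 (f(L) = -3*(-5)*0 + 0 = 15*0 + 0 = 0 + 0 = 0)
√(18978 + w(63)) + f(v(0², -13)) = √(18978 + (-60 + 63)) + 0 = √(18978 + 3) + 0 = √18981 + 0 = 3*√2109 + 0 = 3*√2109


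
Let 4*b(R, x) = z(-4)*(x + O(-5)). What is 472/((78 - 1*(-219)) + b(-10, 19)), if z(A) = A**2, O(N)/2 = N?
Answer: 472/333 ≈ 1.4174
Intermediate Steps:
O(N) = 2*N
b(R, x) = -40 + 4*x (b(R, x) = ((-4)**2*(x + 2*(-5)))/4 = (16*(x - 10))/4 = (16*(-10 + x))/4 = (-160 + 16*x)/4 = -40 + 4*x)
472/((78 - 1*(-219)) + b(-10, 19)) = 472/((78 - 1*(-219)) + (-40 + 4*19)) = 472/((78 + 219) + (-40 + 76)) = 472/(297 + 36) = 472/333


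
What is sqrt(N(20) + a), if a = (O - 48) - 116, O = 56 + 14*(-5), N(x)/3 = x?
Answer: I*sqrt(118) ≈ 10.863*I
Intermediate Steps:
N(x) = 3*x
O = -14 (O = 56 - 70 = -14)
a = -178 (a = (-14 - 48) - 116 = -62 - 116 = -178)
sqrt(N(20) + a) = sqrt(3*20 - 178) = sqrt(60 - 178) = sqrt(-118) = I*sqrt(118)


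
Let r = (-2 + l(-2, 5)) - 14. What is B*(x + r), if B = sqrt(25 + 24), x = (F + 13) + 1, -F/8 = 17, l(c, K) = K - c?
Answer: -917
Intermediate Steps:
F = -136 (F = -8*17 = -136)
x = -122 (x = (-136 + 13) + 1 = -123 + 1 = -122)
r = -9 (r = (-2 + (5 - 1*(-2))) - 14 = (-2 + (5 + 2)) - 14 = (-2 + 7) - 14 = 5 - 14 = -9)
B = 7 (B = sqrt(49) = 7)
B*(x + r) = 7*(-122 - 9) = 7*(-131) = -917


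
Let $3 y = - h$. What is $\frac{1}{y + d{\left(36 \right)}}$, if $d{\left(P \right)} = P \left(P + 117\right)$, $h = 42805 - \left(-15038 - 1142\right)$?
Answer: $- \frac{3}{42461} \approx -7.0653 \cdot 10^{-5}$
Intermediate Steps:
$h = 58985$ ($h = 42805 - \left(-15038 - 1142\right) = 42805 - -16180 = 42805 + 16180 = 58985$)
$y = - \frac{58985}{3}$ ($y = \frac{\left(-1\right) 58985}{3} = \frac{1}{3} \left(-58985\right) = - \frac{58985}{3} \approx -19662.0$)
$d{\left(P \right)} = P \left(117 + P\right)$
$\frac{1}{y + d{\left(36 \right)}} = \frac{1}{- \frac{58985}{3} + 36 \left(117 + 36\right)} = \frac{1}{- \frac{58985}{3} + 36 \cdot 153} = \frac{1}{- \frac{58985}{3} + 5508} = \frac{1}{- \frac{42461}{3}} = - \frac{3}{42461}$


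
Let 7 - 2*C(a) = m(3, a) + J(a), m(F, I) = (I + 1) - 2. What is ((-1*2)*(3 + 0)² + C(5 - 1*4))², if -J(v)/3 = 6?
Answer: 121/4 ≈ 30.250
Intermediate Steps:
J(v) = -18 (J(v) = -3*6 = -18)
m(F, I) = -1 + I (m(F, I) = (1 + I) - 2 = -1 + I)
C(a) = 13 - a/2 (C(a) = 7/2 - ((-1 + a) - 18)/2 = 7/2 - (-19 + a)/2 = 7/2 + (19/2 - a/2) = 13 - a/2)
((-1*2)*(3 + 0)² + C(5 - 1*4))² = ((-1*2)*(3 + 0)² + (13 - (5 - 1*4)/2))² = (-2*3² + (13 - (5 - 4)/2))² = (-2*9 + (13 - ½*1))² = (-18 + (13 - ½))² = (-18 + 25/2)² = (-11/2)² = 121/4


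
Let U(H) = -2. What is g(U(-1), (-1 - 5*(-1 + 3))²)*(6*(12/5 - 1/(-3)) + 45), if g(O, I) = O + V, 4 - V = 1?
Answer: 307/5 ≈ 61.400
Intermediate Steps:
V = 3 (V = 4 - 1*1 = 4 - 1 = 3)
g(O, I) = 3 + O (g(O, I) = O + 3 = 3 + O)
g(U(-1), (-1 - 5*(-1 + 3))²)*(6*(12/5 - 1/(-3)) + 45) = (3 - 2)*(6*(12/5 - 1/(-3)) + 45) = 1*(6*(12*(⅕) - 1*(-⅓)) + 45) = 1*(6*(12/5 + ⅓) + 45) = 1*(6*(41/15) + 45) = 1*(82/5 + 45) = 1*(307/5) = 307/5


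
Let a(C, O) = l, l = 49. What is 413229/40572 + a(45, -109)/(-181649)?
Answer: 25020215531/2456621076 ≈ 10.185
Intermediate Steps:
a(C, O) = 49
413229/40572 + a(45, -109)/(-181649) = 413229/40572 + 49/(-181649) = 413229*(1/40572) + 49*(-1/181649) = 137743/13524 - 49/181649 = 25020215531/2456621076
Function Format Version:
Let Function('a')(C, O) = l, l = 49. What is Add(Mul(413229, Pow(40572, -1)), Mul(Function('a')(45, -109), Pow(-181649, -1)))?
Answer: Rational(25020215531, 2456621076) ≈ 10.185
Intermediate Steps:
Function('a')(C, O) = 49
Add(Mul(413229, Pow(40572, -1)), Mul(Function('a')(45, -109), Pow(-181649, -1))) = Add(Mul(413229, Pow(40572, -1)), Mul(49, Pow(-181649, -1))) = Add(Mul(413229, Rational(1, 40572)), Mul(49, Rational(-1, 181649))) = Add(Rational(137743, 13524), Rational(-49, 181649)) = Rational(25020215531, 2456621076)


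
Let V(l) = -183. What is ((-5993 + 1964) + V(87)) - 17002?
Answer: -21214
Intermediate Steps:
((-5993 + 1964) + V(87)) - 17002 = ((-5993 + 1964) - 183) - 17002 = (-4029 - 183) - 17002 = -4212 - 17002 = -21214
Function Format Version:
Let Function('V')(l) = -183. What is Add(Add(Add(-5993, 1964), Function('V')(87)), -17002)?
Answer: -21214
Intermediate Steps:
Add(Add(Add(-5993, 1964), Function('V')(87)), -17002) = Add(Add(Add(-5993, 1964), -183), -17002) = Add(Add(-4029, -183), -17002) = Add(-4212, -17002) = -21214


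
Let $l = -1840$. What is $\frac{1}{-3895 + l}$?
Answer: $- \frac{1}{5735} \approx -0.00017437$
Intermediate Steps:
$\frac{1}{-3895 + l} = \frac{1}{-3895 - 1840} = \frac{1}{-5735} = - \frac{1}{5735}$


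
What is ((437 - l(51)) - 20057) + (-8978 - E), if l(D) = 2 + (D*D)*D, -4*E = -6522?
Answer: -325763/2 ≈ -1.6288e+5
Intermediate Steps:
E = 3261/2 (E = -¼*(-6522) = 3261/2 ≈ 1630.5)
l(D) = 2 + D³ (l(D) = 2 + D²*D = 2 + D³)
((437 - l(51)) - 20057) + (-8978 - E) = ((437 - (2 + 51³)) - 20057) + (-8978 - 1*3261/2) = ((437 - (2 + 132651)) - 20057) + (-8978 - 3261/2) = ((437 - 1*132653) - 20057) - 21217/2 = ((437 - 132653) - 20057) - 21217/2 = (-132216 - 20057) - 21217/2 = -152273 - 21217/2 = -325763/2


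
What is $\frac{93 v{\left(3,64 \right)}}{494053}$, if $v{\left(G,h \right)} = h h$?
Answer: $\frac{380928}{494053} \approx 0.77103$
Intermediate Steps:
$v{\left(G,h \right)} = h^{2}$
$\frac{93 v{\left(3,64 \right)}}{494053} = \frac{93 \cdot 64^{2}}{494053} = 93 \cdot 4096 \cdot \frac{1}{494053} = 380928 \cdot \frac{1}{494053} = \frac{380928}{494053}$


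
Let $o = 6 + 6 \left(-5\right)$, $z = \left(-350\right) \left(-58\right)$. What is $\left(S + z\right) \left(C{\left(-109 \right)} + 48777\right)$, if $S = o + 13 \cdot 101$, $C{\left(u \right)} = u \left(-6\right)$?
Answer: $1067165859$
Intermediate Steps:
$C{\left(u \right)} = - 6 u$
$z = 20300$
$o = -24$ ($o = 6 - 30 = -24$)
$S = 1289$ ($S = -24 + 13 \cdot 101 = -24 + 1313 = 1289$)
$\left(S + z\right) \left(C{\left(-109 \right)} + 48777\right) = \left(1289 + 20300\right) \left(\left(-6\right) \left(-109\right) + 48777\right) = 21589 \left(654 + 48777\right) = 21589 \cdot 49431 = 1067165859$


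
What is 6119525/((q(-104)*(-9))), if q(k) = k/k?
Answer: -6119525/9 ≈ -6.7995e+5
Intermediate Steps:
q(k) = 1
6119525/((q(-104)*(-9))) = 6119525/((1*(-9))) = 6119525/(-9) = 6119525*(-⅑) = -6119525/9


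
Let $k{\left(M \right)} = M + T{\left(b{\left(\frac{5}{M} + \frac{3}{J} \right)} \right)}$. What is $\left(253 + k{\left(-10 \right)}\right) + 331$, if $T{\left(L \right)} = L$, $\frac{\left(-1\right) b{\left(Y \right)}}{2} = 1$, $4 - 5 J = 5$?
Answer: $572$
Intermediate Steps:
$J = - \frac{1}{5}$ ($J = \frac{4}{5} - 1 = - \frac{1}{5} \approx -0.2$)
$b{\left(Y \right)} = -2$ ($b{\left(Y \right)} = \left(-2\right) 1 = -2$)
$k{\left(M \right)} = -2 + M$ ($k{\left(M \right)} = M - 2 = -2 + M$)
$\left(253 + k{\left(-10 \right)}\right) + 331 = \left(253 - 12\right) + 331 = 241 + 331 = 572$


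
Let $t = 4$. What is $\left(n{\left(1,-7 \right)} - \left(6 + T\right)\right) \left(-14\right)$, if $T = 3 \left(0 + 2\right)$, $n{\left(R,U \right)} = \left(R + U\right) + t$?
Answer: $196$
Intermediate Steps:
$n{\left(R,U \right)} = 4 + R + U$ ($n{\left(R,U \right)} = \left(R + U\right) + 4 = 4 + R + U$)
$T = 6$ ($T = 3 \cdot 2 = 6$)
$\left(n{\left(1,-7 \right)} - \left(6 + T\right)\right) \left(-14\right) = \left(\left(4 + 1 - 7\right) - 12\right) \left(-14\right) = \left(-2 - 12\right) \left(-14\right) = \left(-14\right) \left(-14\right) = 196$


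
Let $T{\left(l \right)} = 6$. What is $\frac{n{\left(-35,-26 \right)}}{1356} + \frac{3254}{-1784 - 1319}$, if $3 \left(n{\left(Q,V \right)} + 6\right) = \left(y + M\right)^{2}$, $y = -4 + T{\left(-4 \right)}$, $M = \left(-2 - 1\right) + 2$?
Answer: $- \frac{13290023}{12623004} \approx -1.0528$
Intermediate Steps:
$M = -1$ ($M = -3 + 2 = -1$)
$y = 2$ ($y = -4 + 6 = 2$)
$n{\left(Q,V \right)} = - \frac{17}{3}$ ($n{\left(Q,V \right)} = -6 + \frac{\left(2 - 1\right)^{2}}{3} = -6 + \frac{1^{2}}{3} = -6 + \frac{1}{3} \cdot 1 = -6 + \frac{1}{3} = - \frac{17}{3}$)
$\frac{n{\left(-35,-26 \right)}}{1356} + \frac{3254}{-1784 - 1319} = - \frac{17}{3 \cdot 1356} + \frac{3254}{-1784 - 1319} = \left(- \frac{17}{3}\right) \frac{1}{1356} + \frac{3254}{-3103} = - \frac{17}{4068} + 3254 \left(- \frac{1}{3103}\right) = - \frac{17}{4068} - \frac{3254}{3103} = - \frac{13290023}{12623004}$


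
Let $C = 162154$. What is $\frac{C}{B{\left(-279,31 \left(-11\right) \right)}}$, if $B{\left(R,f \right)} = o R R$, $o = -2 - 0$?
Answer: $- \frac{81077}{77841} \approx -1.0416$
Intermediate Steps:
$o = -2$ ($o = -2 + 0 = -2$)
$B{\left(R,f \right)} = - 2 R^{2}$ ($B{\left(R,f \right)} = - 2 R R = - 2 R^{2}$)
$\frac{C}{B{\left(-279,31 \left(-11\right) \right)}} = \frac{162154}{\left(-2\right) \left(-279\right)^{2}} = \frac{162154}{\left(-2\right) 77841} = \frac{162154}{-155682} = 162154 \left(- \frac{1}{155682}\right) = - \frac{81077}{77841}$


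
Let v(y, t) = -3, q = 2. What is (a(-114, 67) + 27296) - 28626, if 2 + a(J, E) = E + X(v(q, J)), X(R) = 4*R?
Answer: -1277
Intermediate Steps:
a(J, E) = -14 + E (a(J, E) = -2 + (E + 4*(-3)) = -2 + (E - 12) = -2 + (-12 + E) = -14 + E)
(a(-114, 67) + 27296) - 28626 = ((-14 + 67) + 27296) - 28626 = (53 + 27296) - 28626 = 27349 - 28626 = -1277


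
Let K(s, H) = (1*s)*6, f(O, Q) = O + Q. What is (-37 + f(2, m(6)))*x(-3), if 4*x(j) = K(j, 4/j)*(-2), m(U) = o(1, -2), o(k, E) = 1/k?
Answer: -306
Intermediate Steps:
m(U) = 1 (m(U) = 1/1 = 1)
K(s, H) = 6*s (K(s, H) = s*6 = 6*s)
x(j) = -3*j (x(j) = ((6*j)*(-2))/4 = (-12*j)/4 = -3*j)
(-37 + f(2, m(6)))*x(-3) = (-37 + (2 + 1))*(-3*(-3)) = (-37 + 3)*9 = -34*9 = -306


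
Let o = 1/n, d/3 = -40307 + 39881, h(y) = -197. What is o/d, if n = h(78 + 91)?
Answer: 1/251766 ≈ 3.9719e-6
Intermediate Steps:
n = -197
d = -1278 (d = 3*(-40307 + 39881) = 3*(-426) = -1278)
o = -1/197 (o = 1/(-197) = -1/197 ≈ -0.0050761)
o/d = -1/197/(-1278) = -1/197*(-1/1278) = 1/251766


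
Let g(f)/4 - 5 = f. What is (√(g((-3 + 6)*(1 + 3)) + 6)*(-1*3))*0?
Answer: 0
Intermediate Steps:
g(f) = 20 + 4*f
(√(g((-3 + 6)*(1 + 3)) + 6)*(-1*3))*0 = (√((20 + 4*((-3 + 6)*(1 + 3))) + 6)*(-1*3))*0 = (√((20 + 4*(3*4)) + 6)*(-3))*0 = (√((20 + 4*12) + 6)*(-3))*0 = (√((20 + 48) + 6)*(-3))*0 = (√(68 + 6)*(-3))*0 = (√74*(-3))*0 = -3*√74*0 = 0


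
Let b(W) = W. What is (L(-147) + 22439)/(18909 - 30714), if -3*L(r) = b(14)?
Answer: -67303/35415 ≈ -1.9004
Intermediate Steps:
L(r) = -14/3 (L(r) = -⅓*14 = -14/3)
(L(-147) + 22439)/(18909 - 30714) = (-14/3 + 22439)/(18909 - 30714) = (67303/3)/(-11805) = (67303/3)*(-1/11805) = -67303/35415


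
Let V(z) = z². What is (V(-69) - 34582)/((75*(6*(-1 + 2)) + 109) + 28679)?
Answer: -2711/2658 ≈ -1.0199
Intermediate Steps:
(V(-69) - 34582)/((75*(6*(-1 + 2)) + 109) + 28679) = ((-69)² - 34582)/((75*(6*(-1 + 2)) + 109) + 28679) = (4761 - 34582)/((75*(6*1) + 109) + 28679) = -29821/((75*6 + 109) + 28679) = -29821/((450 + 109) + 28679) = -29821/(559 + 28679) = -29821/29238 = -29821*1/29238 = -2711/2658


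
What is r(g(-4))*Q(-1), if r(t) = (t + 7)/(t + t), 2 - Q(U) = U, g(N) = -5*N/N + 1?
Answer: -9/8 ≈ -1.1250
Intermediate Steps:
g(N) = -4 (g(N) = -5*1 + 1 = -5 + 1 = -4)
Q(U) = 2 - U
r(t) = (7 + t)/(2*t) (r(t) = (7 + t)/((2*t)) = (7 + t)*(1/(2*t)) = (7 + t)/(2*t))
r(g(-4))*Q(-1) = ((1/2)*(7 - 4)/(-4))*(2 - 1*(-1)) = ((1/2)*(-1/4)*3)*(2 + 1) = -3/8*3 = -9/8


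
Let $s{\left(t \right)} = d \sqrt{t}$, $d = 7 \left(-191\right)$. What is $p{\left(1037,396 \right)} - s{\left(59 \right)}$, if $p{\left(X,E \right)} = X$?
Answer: $1037 + 1337 \sqrt{59} \approx 11307.0$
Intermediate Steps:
$d = -1337$
$s{\left(t \right)} = - 1337 \sqrt{t}$
$p{\left(1037,396 \right)} - s{\left(59 \right)} = 1037 - - 1337 \sqrt{59} = 1037 + 1337 \sqrt{59}$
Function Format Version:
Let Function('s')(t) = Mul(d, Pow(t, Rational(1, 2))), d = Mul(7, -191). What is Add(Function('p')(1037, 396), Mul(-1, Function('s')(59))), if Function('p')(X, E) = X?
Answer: Add(1037, Mul(1337, Pow(59, Rational(1, 2)))) ≈ 11307.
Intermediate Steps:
d = -1337
Function('s')(t) = Mul(-1337, Pow(t, Rational(1, 2)))
Add(Function('p')(1037, 396), Mul(-1, Function('s')(59))) = Add(1037, Mul(-1, Mul(-1337, Pow(59, Rational(1, 2))))) = Add(1037, Mul(1337, Pow(59, Rational(1, 2))))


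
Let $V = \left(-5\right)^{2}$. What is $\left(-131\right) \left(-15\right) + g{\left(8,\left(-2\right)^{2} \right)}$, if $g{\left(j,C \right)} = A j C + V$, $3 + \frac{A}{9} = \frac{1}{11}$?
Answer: $\frac{12674}{11} \approx 1152.2$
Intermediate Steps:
$A = - \frac{288}{11}$ ($A = -27 + \frac{9}{11} = - \frac{288}{11} \approx -26.182$)
$V = 25$
$g{\left(j,C \right)} = 25 - \frac{288 C j}{11}$ ($g{\left(j,C \right)} = - \frac{288 j}{11} C + 25 = - \frac{288 C j}{11} + 25 = 25 - \frac{288 C j}{11}$)
$\left(-131\right) \left(-15\right) + g{\left(8,\left(-2\right)^{2} \right)} = \left(-131\right) \left(-15\right) + \left(25 - \frac{288}{11} \left(-2\right)^{2} \cdot 8\right) = 1965 + \left(25 - \frac{1152}{11} \cdot 8\right) = 1965 + \left(25 - \frac{9216}{11}\right) = 1965 - \frac{8941}{11} = \frac{12674}{11}$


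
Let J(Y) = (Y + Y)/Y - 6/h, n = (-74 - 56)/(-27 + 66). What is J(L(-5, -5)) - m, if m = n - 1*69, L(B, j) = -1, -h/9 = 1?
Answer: 75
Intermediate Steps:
h = -9 (h = -9*1 = -9)
n = -10/3 (n = -130/39 = -130*1/39 = -10/3 ≈ -3.3333)
J(Y) = 8/3 (J(Y) = (Y + Y)/Y - 6/(-9) = (2*Y)/Y - 6*(-1/9) = 2 + 2/3 = 8/3)
m = -217/3 (m = -10/3 - 1*69 = -10/3 - 69 = -217/3 ≈ -72.333)
J(L(-5, -5)) - m = 8/3 - 1*(-217/3) = 8/3 + 217/3 = 75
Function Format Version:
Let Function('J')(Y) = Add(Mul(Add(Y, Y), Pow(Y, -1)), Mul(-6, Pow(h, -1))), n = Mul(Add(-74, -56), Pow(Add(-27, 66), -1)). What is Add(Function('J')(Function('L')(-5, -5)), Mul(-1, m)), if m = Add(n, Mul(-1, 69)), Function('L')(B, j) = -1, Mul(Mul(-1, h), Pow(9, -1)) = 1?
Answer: 75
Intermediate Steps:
h = -9 (h = Mul(-9, 1) = -9)
n = Rational(-10, 3) (n = Mul(-130, Pow(39, -1)) = Mul(-130, Rational(1, 39)) = Rational(-10, 3) ≈ -3.3333)
Function('J')(Y) = Rational(8, 3) (Function('J')(Y) = Add(Mul(Add(Y, Y), Pow(Y, -1)), Mul(-6, Pow(-9, -1))) = Add(Mul(Mul(2, Y), Pow(Y, -1)), Mul(-6, Rational(-1, 9))) = Add(2, Rational(2, 3)) = Rational(8, 3))
m = Rational(-217, 3) (m = Add(Rational(-10, 3), Mul(-1, 69)) = Add(Rational(-10, 3), -69) = Rational(-217, 3) ≈ -72.333)
Add(Function('J')(Function('L')(-5, -5)), Mul(-1, m)) = Add(Rational(8, 3), Mul(-1, Rational(-217, 3))) = Add(Rational(8, 3), Rational(217, 3)) = 75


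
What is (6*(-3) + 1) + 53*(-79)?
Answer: -4204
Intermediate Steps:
(6*(-3) + 1) + 53*(-79) = (-18 + 1) - 4187 = -17 - 4187 = -4204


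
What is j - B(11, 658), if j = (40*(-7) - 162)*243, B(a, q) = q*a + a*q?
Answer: -121882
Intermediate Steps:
B(a, q) = 2*a*q (B(a, q) = a*q + a*q = 2*a*q)
j = -107406 (j = (-280 - 162)*243 = -442*243 = -107406)
j - B(11, 658) = -107406 - 2*11*658 = -107406 - 1*14476 = -107406 - 14476 = -121882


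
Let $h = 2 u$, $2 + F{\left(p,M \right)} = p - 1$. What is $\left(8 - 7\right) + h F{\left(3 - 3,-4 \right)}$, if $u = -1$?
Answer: $7$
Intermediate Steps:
$F{\left(p,M \right)} = -3 + p$ ($F{\left(p,M \right)} = -2 + \left(p - 1\right) = -2 + \left(-1 + p\right) = -3 + p$)
$h = -2$ ($h = 2 \left(-1\right) = -2$)
$\left(8 - 7\right) + h F{\left(3 - 3,-4 \right)} = \left(8 - 7\right) - 2 \left(-3 + \left(3 - 3\right)\right) = \left(8 - 7\right) - 2 \left(-3 + 0\right) = 1 - -6 = 1 + 6 = 7$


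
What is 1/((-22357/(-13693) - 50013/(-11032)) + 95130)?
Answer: 151061176/14371381143313 ≈ 1.0511e-5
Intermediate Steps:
1/((-22357/(-13693) - 50013/(-11032)) + 95130) = 1/((-22357*(-1/13693) - 50013*(-1/11032)) + 95130) = 1/((22357/13693 + 50013/11032) + 95130) = 1/(931470433/151061176 + 95130) = 1/(14371381143313/151061176) = 151061176/14371381143313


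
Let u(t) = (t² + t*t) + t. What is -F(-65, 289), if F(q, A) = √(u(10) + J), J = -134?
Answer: -2*√19 ≈ -8.7178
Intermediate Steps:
u(t) = t + 2*t² (u(t) = (t² + t²) + t = 2*t² + t = t + 2*t²)
F(q, A) = 2*√19 (F(q, A) = √(10*(1 + 2*10) - 134) = √(10*(1 + 20) - 134) = √(10*21 - 134) = √(210 - 134) = √76 = 2*√19)
-F(-65, 289) = -2*√19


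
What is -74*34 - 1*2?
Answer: -2518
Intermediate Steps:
-74*34 - 1*2 = -2516 - 2 = -2518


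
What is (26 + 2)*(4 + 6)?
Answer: 280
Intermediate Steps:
(26 + 2)*(4 + 6) = 28*10 = 280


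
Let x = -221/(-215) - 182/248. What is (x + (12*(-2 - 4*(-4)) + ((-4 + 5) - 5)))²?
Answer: 19185092046241/710755600 ≈ 26993.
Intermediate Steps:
x = 7839/26660 (x = -221*(-1/215) - 182*1/248 = 221/215 - 91/124 = 7839/26660 ≈ 0.29404)
(x + (12*(-2 - 4*(-4)) + ((-4 + 5) - 5)))² = (7839/26660 + (12*(-2 - 4*(-4)) + ((-4 + 5) - 5)))² = (7839/26660 + (12*(-2 + 16) + (1 - 5)))² = (7839/26660 + (12*14 - 4))² = (7839/26660 + (168 - 4))² = (7839/26660 + 164)² = (4380079/26660)² = 19185092046241/710755600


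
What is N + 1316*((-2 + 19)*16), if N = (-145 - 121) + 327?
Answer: 358013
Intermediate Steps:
N = 61 (N = -266 + 327 = 61)
N + 1316*((-2 + 19)*16) = 61 + 1316*((-2 + 19)*16) = 61 + 1316*(17*16) = 61 + 1316*272 = 61 + 357952 = 358013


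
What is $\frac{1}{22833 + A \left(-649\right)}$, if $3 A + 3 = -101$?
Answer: $\frac{3}{135995} \approx 2.206 \cdot 10^{-5}$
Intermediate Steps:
$A = - \frac{104}{3}$ ($A = -1 + \frac{1}{3} \left(-101\right) = -1 - \frac{101}{3} = - \frac{104}{3} \approx -34.667$)
$\frac{1}{22833 + A \left(-649\right)} = \frac{1}{22833 - - \frac{67496}{3}} = \frac{1}{22833 + \frac{67496}{3}} = \frac{1}{\frac{135995}{3}} = \frac{3}{135995}$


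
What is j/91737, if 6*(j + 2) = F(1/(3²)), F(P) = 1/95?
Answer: -1139/52290090 ≈ -2.1782e-5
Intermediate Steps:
F(P) = 1/95
j = -1139/570 (j = -2 + (⅙)*(1/95) = -2 + 1/570 = -1139/570 ≈ -1.9982)
j/91737 = -1139/570/91737 = -1139/570*1/91737 = -1139/52290090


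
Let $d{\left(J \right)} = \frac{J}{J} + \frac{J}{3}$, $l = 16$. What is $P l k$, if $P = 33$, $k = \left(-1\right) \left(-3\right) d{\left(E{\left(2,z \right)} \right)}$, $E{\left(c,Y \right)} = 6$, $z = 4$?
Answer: $4752$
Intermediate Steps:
$d{\left(J \right)} = 1 + \frac{J}{3}$ ($d{\left(J \right)} = 1 + J \frac{1}{3} = 1 + \frac{J}{3}$)
$k = 9$ ($k = \left(-1\right) \left(-3\right) \left(1 + \frac{1}{3} \cdot 6\right) = 3 \left(1 + 2\right) = 3 \cdot 3 = 9$)
$P l k = 33 \cdot 16 \cdot 9 = 528 \cdot 9 = 4752$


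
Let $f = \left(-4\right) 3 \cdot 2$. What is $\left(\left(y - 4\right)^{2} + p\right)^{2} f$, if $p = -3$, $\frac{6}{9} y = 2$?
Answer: $-96$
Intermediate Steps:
$y = 3$ ($y = \frac{3}{2} \cdot 2 = 3$)
$f = -24$ ($f = \left(-12\right) 2 = -24$)
$\left(\left(y - 4\right)^{2} + p\right)^{2} f = \left(\left(3 - 4\right)^{2} - 3\right)^{2} \left(-24\right) = \left(\left(-1\right)^{2} - 3\right)^{2} \left(-24\right) = \left(1 - 3\right)^{2} \left(-24\right) = \left(-2\right)^{2} \left(-24\right) = 4 \left(-24\right) = -96$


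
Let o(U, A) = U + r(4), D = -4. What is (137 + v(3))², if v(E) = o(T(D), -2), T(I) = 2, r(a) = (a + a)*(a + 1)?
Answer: 32041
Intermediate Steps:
r(a) = 2*a*(1 + a) (r(a) = (2*a)*(1 + a) = 2*a*(1 + a))
o(U, A) = 40 + U (o(U, A) = U + 2*4*(1 + 4) = U + 2*4*5 = U + 40 = 40 + U)
v(E) = 42 (v(E) = 40 + 2 = 42)
(137 + v(3))² = (137 + 42)² = 179² = 32041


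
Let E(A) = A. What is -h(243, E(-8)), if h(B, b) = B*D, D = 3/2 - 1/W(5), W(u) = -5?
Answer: -4131/10 ≈ -413.10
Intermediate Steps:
D = 17/10 (D = 3/2 - 1/(-5) = 3*(½) - 1*(-⅕) = 3/2 + ⅕ = 17/10 ≈ 1.7000)
h(B, b) = 17*B/10 (h(B, b) = B*(17/10) = 17*B/10)
-h(243, E(-8)) = -17*243/10 = -1*4131/10 = -4131/10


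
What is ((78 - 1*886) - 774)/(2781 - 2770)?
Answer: -1582/11 ≈ -143.82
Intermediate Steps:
((78 - 1*886) - 774)/(2781 - 2770) = ((78 - 886) - 774)/11 = (-808 - 774)*(1/11) = -1582*1/11 = -1582/11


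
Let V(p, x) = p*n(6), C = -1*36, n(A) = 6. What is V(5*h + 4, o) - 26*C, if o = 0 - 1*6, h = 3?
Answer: 1050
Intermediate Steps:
C = -36
o = -6 (o = 0 - 6 = -6)
V(p, x) = 6*p (V(p, x) = p*6 = 6*p)
V(5*h + 4, o) - 26*C = 6*(5*3 + 4) - 26*(-36) = 6*(15 + 4) + 936 = 6*19 + 936 = 114 + 936 = 1050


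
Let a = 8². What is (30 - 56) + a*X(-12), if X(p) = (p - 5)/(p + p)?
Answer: 58/3 ≈ 19.333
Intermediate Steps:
a = 64
X(p) = (-5 + p)/(2*p) (X(p) = (-5 + p)/((2*p)) = (-5 + p)*(1/(2*p)) = (-5 + p)/(2*p))
(30 - 56) + a*X(-12) = (30 - 56) + 64*((½)*(-5 - 12)/(-12)) = -26 + 64*((½)*(-1/12)*(-17)) = -26 + 64*(17/24) = -26 + 136/3 = 58/3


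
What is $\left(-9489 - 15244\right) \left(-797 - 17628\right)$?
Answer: $455705525$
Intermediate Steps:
$\left(-9489 - 15244\right) \left(-797 - 17628\right) = \left(-24733\right) \left(-18425\right) = 455705525$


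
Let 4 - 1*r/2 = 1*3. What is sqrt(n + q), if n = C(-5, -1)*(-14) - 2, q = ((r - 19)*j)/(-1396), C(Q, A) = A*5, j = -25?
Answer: 17*sqrt(114123)/698 ≈ 8.2277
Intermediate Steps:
r = 2 (r = 8 - 2*3 = 8 - 6 = 2)
C(Q, A) = 5*A
q = -425/1396 (q = ((2 - 19)*(-25))/(-1396) = -17*(-25)*(-1/1396) = 425*(-1/1396) = -425/1396 ≈ -0.30444)
n = 68 (n = (5*(-1))*(-14) - 2 = -5*(-14) - 2 = 70 - 2 = 68)
sqrt(n + q) = sqrt(68 - 425/1396) = sqrt(94503/1396) = 17*sqrt(114123)/698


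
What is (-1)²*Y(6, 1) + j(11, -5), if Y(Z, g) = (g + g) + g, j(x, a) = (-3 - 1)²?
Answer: 19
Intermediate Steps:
j(x, a) = 16 (j(x, a) = (-4)² = 16)
Y(Z, g) = 3*g (Y(Z, g) = 2*g + g = 3*g)
(-1)²*Y(6, 1) + j(11, -5) = (-1)²*(3*1) + 16 = 1*3 + 16 = 3 + 16 = 19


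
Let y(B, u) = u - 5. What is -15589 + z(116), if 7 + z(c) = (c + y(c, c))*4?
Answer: -14688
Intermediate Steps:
y(B, u) = -5 + u
z(c) = -27 + 8*c (z(c) = -7 + (c + (-5 + c))*4 = -7 + (-5 + 2*c)*4 = -7 + (-20 + 8*c) = -27 + 8*c)
-15589 + z(116) = -15589 + (-27 + 8*116) = -15589 + (-27 + 928) = -15589 + 901 = -14688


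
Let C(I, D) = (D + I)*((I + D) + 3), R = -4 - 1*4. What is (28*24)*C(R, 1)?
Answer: 18816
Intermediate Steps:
R = -8 (R = -4 - 4 = -8)
C(I, D) = (D + I)*(3 + D + I) (C(I, D) = (D + I)*((D + I) + 3) = (D + I)*(3 + D + I))
(28*24)*C(R, 1) = (28*24)*(1**2 + (-8)**2 + 3*1 + 3*(-8) + 2*1*(-8)) = 672*(1 + 64 + 3 - 24 - 16) = 672*28 = 18816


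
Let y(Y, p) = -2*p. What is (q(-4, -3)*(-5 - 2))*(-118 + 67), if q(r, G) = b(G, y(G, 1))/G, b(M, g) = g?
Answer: 238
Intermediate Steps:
q(r, G) = -2/G (q(r, G) = (-2*1)/G = -2/G)
(q(-4, -3)*(-5 - 2))*(-118 + 67) = ((-2/(-3))*(-5 - 2))*(-118 + 67) = (-2*(-⅓)*(-7))*(-51) = ((⅔)*(-7))*(-51) = -14/3*(-51) = 238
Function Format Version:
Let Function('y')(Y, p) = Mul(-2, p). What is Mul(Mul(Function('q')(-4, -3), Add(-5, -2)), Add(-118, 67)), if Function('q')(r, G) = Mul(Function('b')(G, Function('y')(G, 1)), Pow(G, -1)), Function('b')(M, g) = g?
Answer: 238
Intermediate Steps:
Function('q')(r, G) = Mul(-2, Pow(G, -1)) (Function('q')(r, G) = Mul(Mul(-2, 1), Pow(G, -1)) = Mul(-2, Pow(G, -1)))
Mul(Mul(Function('q')(-4, -3), Add(-5, -2)), Add(-118, 67)) = Mul(Mul(Mul(-2, Pow(-3, -1)), Add(-5, -2)), Add(-118, 67)) = Mul(Mul(Mul(-2, Rational(-1, 3)), -7), -51) = Mul(Mul(Rational(2, 3), -7), -51) = Mul(Rational(-14, 3), -51) = 238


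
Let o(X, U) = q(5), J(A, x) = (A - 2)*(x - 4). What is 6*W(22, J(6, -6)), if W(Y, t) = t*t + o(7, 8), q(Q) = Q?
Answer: 9630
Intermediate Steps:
J(A, x) = (-4 + x)*(-2 + A) (J(A, x) = (-2 + A)*(-4 + x) = (-4 + x)*(-2 + A))
o(X, U) = 5
W(Y, t) = 5 + t² (W(Y, t) = t*t + 5 = t² + 5 = 5 + t²)
6*W(22, J(6, -6)) = 6*(5 + (8 - 4*6 - 2*(-6) + 6*(-6))²) = 6*(5 + (8 - 24 + 12 - 36)²) = 6*(5 + (-40)²) = 6*(5 + 1600) = 6*1605 = 9630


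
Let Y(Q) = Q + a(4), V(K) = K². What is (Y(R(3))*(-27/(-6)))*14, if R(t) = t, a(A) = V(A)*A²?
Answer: 16317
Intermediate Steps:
a(A) = A⁴ (a(A) = A²*A² = A⁴)
Y(Q) = 256 + Q (Y(Q) = Q + 4⁴ = Q + 256 = 256 + Q)
(Y(R(3))*(-27/(-6)))*14 = ((256 + 3)*(-27/(-6)))*14 = (259*(-27*(-⅙)))*14 = (259*(9/2))*14 = (2331/2)*14 = 16317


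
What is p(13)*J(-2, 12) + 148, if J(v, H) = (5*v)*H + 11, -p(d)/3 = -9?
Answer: -2795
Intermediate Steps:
p(d) = 27 (p(d) = -3*(-9) = 27)
J(v, H) = 11 + 5*H*v (J(v, H) = 5*H*v + 11 = 11 + 5*H*v)
p(13)*J(-2, 12) + 148 = 27*(11 + 5*12*(-2)) + 148 = 27*(11 - 120) + 148 = 27*(-109) + 148 = -2943 + 148 = -2795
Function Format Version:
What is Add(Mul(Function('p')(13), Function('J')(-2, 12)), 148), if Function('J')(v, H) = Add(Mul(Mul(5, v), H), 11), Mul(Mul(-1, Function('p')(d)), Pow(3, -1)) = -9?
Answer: -2795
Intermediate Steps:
Function('p')(d) = 27 (Function('p')(d) = Mul(-3, -9) = 27)
Function('J')(v, H) = Add(11, Mul(5, H, v)) (Function('J')(v, H) = Add(Mul(5, H, v), 11) = Add(11, Mul(5, H, v)))
Add(Mul(Function('p')(13), Function('J')(-2, 12)), 148) = Add(Mul(27, Add(11, Mul(5, 12, -2))), 148) = Add(Mul(27, Add(11, -120)), 148) = Add(Mul(27, -109), 148) = Add(-2943, 148) = -2795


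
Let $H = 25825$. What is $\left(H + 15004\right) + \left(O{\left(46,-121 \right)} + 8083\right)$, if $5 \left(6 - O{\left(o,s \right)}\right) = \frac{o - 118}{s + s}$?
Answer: $\frac{29595354}{605} \approx 48918.0$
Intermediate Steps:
$O{\left(o,s \right)} = 6 - \frac{-118 + o}{10 s}$ ($O{\left(o,s \right)} = 6 - \frac{\left(o - 118\right) \frac{1}{s + s}}{5} = 6 - \frac{\left(-118 + o\right) \frac{1}{2 s}}{5} = 6 - \frac{\frac{1}{2} \frac{1}{s} \left(-118 + o\right)}{5} = 6 - \frac{-118 + o}{10 s}$)
$\left(H + 15004\right) + \left(O{\left(46,-121 \right)} + 8083\right) = \left(25825 + 15004\right) + \left(\frac{118 - 46 + 60 \left(-121\right)}{10 \left(-121\right)} + 8083\right) = 40829 + \left(\frac{1}{10} \left(- \frac{1}{121}\right) \left(118 - 46 - 7260\right) + 8083\right) = 40829 + \left(\frac{1}{10} \left(- \frac{1}{121}\right) \left(-7188\right) + 8083\right) = 40829 + \left(\frac{3594}{605} + 8083\right) = 40829 + \frac{4893809}{605} = \frac{29595354}{605}$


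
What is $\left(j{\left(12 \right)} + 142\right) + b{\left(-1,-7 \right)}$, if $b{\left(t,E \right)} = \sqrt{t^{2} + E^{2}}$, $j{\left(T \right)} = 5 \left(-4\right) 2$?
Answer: $102 + 5 \sqrt{2} \approx 109.07$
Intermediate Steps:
$j{\left(T \right)} = -40$ ($j{\left(T \right)} = \left(-20\right) 2 = -40$)
$b{\left(t,E \right)} = \sqrt{E^{2} + t^{2}}$
$\left(j{\left(12 \right)} + 142\right) + b{\left(-1,-7 \right)} = \left(-40 + 142\right) + \sqrt{\left(-7\right)^{2} + \left(-1\right)^{2}} = 102 + \sqrt{49 + 1} = 102 + \sqrt{50} = 102 + 5 \sqrt{2}$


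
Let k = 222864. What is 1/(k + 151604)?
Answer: 1/374468 ≈ 2.6705e-6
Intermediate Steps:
1/(k + 151604) = 1/(222864 + 151604) = 1/374468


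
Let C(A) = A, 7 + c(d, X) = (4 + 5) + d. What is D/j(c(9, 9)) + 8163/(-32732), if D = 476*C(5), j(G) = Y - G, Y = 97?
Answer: 38600071/1407476 ≈ 27.425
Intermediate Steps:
c(d, X) = 2 + d (c(d, X) = -7 + ((4 + 5) + d) = -7 + (9 + d) = 2 + d)
j(G) = 97 - G
D = 2380 (D = 476*5 = 2380)
D/j(c(9, 9)) + 8163/(-32732) = 2380/(97 - (2 + 9)) + 8163/(-32732) = 2380/(97 - 1*11) + 8163*(-1/32732) = 2380/(97 - 11) - 8163/32732 = 2380/86 - 8163/32732 = 2380*(1/86) - 8163/32732 = 1190/43 - 8163/32732 = 38600071/1407476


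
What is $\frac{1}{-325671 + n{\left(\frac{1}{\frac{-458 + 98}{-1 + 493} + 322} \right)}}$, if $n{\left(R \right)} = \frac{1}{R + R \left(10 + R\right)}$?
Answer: $- \frac{5942253}{1935045975179} \approx -3.0709 \cdot 10^{-6}$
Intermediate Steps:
$\frac{1}{-325671 + n{\left(\frac{1}{\frac{-458 + 98}{-1 + 493} + 322} \right)}} = \frac{1}{-325671 + \frac{1}{\frac{1}{\frac{-458 + 98}{-1 + 493} + 322} \left(11 + \frac{1}{\frac{-458 + 98}{-1 + 493} + 322}\right)}} = \frac{1}{-325671 + \frac{1}{\frac{1}{- \frac{360}{492} + 322} \left(11 + \frac{1}{- \frac{360}{492} + 322}\right)}} = \frac{1}{-325671 + \frac{1}{\frac{1}{\left(-360\right) \frac{1}{492} + 322} \left(11 + \frac{1}{\left(-360\right) \frac{1}{492} + 322}\right)}} = \frac{1}{-325671 + \frac{1}{\frac{1}{- \frac{30}{41} + 322} \left(11 + \frac{1}{- \frac{30}{41} + 322}\right)}} = \frac{1}{-325671 + \frac{1}{\frac{1}{\frac{13172}{41}} \left(11 + \frac{1}{\frac{13172}{41}}\right)}} = \frac{1}{-325671 + \frac{1}{\frac{41}{13172} \left(11 + \frac{41}{13172}\right)}} = \frac{1}{-325671 + \frac{13172}{41 \cdot \frac{144933}{13172}}} = \frac{1}{-325671 + \frac{13172}{41} \cdot \frac{13172}{144933}} = \frac{1}{-325671 + \frac{173501584}{5942253}} = \frac{1}{- \frac{1935045975179}{5942253}} = - \frac{5942253}{1935045975179}$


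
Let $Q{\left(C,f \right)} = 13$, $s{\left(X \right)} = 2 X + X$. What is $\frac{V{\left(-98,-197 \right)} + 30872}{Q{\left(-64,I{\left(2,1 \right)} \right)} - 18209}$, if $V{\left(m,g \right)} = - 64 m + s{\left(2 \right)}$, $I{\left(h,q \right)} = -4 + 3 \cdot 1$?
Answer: $- \frac{18575}{9098} \approx -2.0417$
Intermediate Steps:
$I{\left(h,q \right)} = -1$ ($I{\left(h,q \right)} = -4 + 3 = -1$)
$s{\left(X \right)} = 3 X$
$V{\left(m,g \right)} = 6 - 64 m$ ($V{\left(m,g \right)} = - 64 m + 3 \cdot 2 = - 64 m + 6 = 6 - 64 m$)
$\frac{V{\left(-98,-197 \right)} + 30872}{Q{\left(-64,I{\left(2,1 \right)} \right)} - 18209} = \frac{\left(6 - -6272\right) + 30872}{13 - 18209} = \frac{\left(6 + 6272\right) + 30872}{-18196} = \left(6278 + 30872\right) \left(- \frac{1}{18196}\right) = 37150 \left(- \frac{1}{18196}\right) = - \frac{18575}{9098}$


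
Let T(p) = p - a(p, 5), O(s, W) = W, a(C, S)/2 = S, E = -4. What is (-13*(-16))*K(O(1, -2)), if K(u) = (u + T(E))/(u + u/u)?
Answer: 3328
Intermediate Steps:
a(C, S) = 2*S
T(p) = -10 + p (T(p) = p - 2*5 = p - 1*10 = p - 10 = -10 + p)
K(u) = (-14 + u)/(1 + u) (K(u) = (u + (-10 - 4))/(u + u/u) = (u - 14)/(u + 1) = (-14 + u)/(1 + u))
(-13*(-16))*K(O(1, -2)) = (-13*(-16))*((-14 - 2)/(1 - 2)) = 208*(-16/(-1)) = 208*(-1*(-16)) = 208*16 = 3328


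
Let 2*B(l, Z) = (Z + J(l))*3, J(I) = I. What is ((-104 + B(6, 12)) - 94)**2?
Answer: 29241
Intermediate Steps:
B(l, Z) = 3*Z/2 + 3*l/2 (B(l, Z) = ((Z + l)*3)/2 = (3*Z + 3*l)/2 = 3*Z/2 + 3*l/2)
((-104 + B(6, 12)) - 94)**2 = ((-104 + ((3/2)*12 + (3/2)*6)) - 94)**2 = ((-104 + (18 + 9)) - 94)**2 = ((-104 + 27) - 94)**2 = (-77 - 94)**2 = (-171)**2 = 29241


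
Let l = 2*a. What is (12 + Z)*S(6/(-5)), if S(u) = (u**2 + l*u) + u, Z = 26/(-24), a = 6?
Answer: -7729/50 ≈ -154.58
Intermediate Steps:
Z = -13/12 (Z = 26*(-1/24) = -13/12 ≈ -1.0833)
l = 12 (l = 2*6 = 12)
S(u) = u**2 + 13*u (S(u) = (u**2 + 12*u) + u = u**2 + 13*u)
(12 + Z)*S(6/(-5)) = (12 - 13/12)*((6/(-5))*(13 + 6/(-5))) = 131*((6*(-1/5))*(13 + 6*(-1/5)))/12 = 131*(-6*(13 - 6/5)/5)/12 = 131*(-6/5*59/5)/12 = (131/12)*(-354/25) = -7729/50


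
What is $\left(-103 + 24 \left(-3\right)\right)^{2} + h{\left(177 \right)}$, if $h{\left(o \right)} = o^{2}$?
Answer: $61954$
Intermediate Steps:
$\left(-103 + 24 \left(-3\right)\right)^{2} + h{\left(177 \right)} = \left(-103 + 24 \left(-3\right)\right)^{2} + 177^{2} = \left(-103 - 72\right)^{2} + 31329 = \left(-175\right)^{2} + 31329 = 30625 + 31329 = 61954$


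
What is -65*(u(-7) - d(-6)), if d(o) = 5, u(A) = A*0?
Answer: 325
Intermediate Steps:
u(A) = 0
-65*(u(-7) - d(-6)) = -65*(0 - 1*5) = -65*(0 - 5) = -65*(-5) = 325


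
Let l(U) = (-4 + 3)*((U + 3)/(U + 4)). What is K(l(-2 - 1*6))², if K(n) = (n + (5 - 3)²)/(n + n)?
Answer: 121/100 ≈ 1.2100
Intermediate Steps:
l(U) = -(3 + U)/(4 + U)
K(n) = (4 + n)/(2*n) (K(n) = (n + 2²)/((2*n)) = (n + 4)*(1/(2*n)) = (4 + n)*(1/(2*n)) = (4 + n)/(2*n))
K(l(-2 - 1*6))² = ((4 + (-3 - (-2 - 1*6))/(4 + (-2 - 1*6)))/(2*(((-3 - (-2 - 1*6))/(4 + (-2 - 1*6))))))² = ((4 + (-3 - (-2 - 6))/(4 + (-2 - 6)))/(2*(((-3 - (-2 - 6))/(4 + (-2 - 6))))))² = ((4 + (-3 - 1*(-8))/(4 - 8))/(2*(((-3 - 1*(-8))/(4 - 8)))))² = ((4 + (-3 + 8)/(-4))/(2*(((-3 + 8)/(-4)))))² = ((4 - ¼*5)/(2*((-¼*5))))² = ((4 - 5/4)/(2*(-5/4)))² = ((½)*(-⅘)*(11/4))² = (-11/10)² = 121/100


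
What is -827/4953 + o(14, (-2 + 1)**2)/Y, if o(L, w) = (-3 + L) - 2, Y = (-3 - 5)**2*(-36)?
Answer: -216665/1267968 ≈ -0.17088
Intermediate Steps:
Y = -2304 (Y = (-8)**2*(-36) = 64*(-36) = -2304)
o(L, w) = -5 + L
-827/4953 + o(14, (-2 + 1)**2)/Y = -827/4953 + (-5 + 14)/(-2304) = -827*1/4953 + 9*(-1/2304) = -827/4953 - 1/256 = -216665/1267968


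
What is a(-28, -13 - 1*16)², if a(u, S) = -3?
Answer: 9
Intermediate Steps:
a(-28, -13 - 1*16)² = (-3)² = 9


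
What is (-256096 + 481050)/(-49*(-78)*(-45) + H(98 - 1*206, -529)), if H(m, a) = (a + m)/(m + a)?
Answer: -224954/171989 ≈ -1.3080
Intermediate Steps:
H(m, a) = 1 (H(m, a) = (a + m)/(a + m) = 1)
(-256096 + 481050)/(-49*(-78)*(-45) + H(98 - 1*206, -529)) = (-256096 + 481050)/(-49*(-78)*(-45) + 1) = 224954/(3822*(-45) + 1) = 224954/(-171990 + 1) = 224954/(-171989) = 224954*(-1/171989) = -224954/171989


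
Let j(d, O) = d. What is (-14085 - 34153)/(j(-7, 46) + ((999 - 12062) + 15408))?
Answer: -24119/2169 ≈ -11.120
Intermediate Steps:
(-14085 - 34153)/(j(-7, 46) + ((999 - 12062) + 15408)) = (-14085 - 34153)/(-7 + ((999 - 12062) + 15408)) = -48238/(-7 + (-11063 + 15408)) = -48238/(-7 + 4345) = -48238/4338 = -48238*1/4338 = -24119/2169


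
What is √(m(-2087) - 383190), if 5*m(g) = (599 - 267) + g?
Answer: I*√383541 ≈ 619.31*I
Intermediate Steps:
m(g) = 332/5 + g/5 (m(g) = ((599 - 267) + g)/5 = (332 + g)/5 = 332/5 + g/5)
√(m(-2087) - 383190) = √((332/5 + (⅕)*(-2087)) - 383190) = √((332/5 - 2087/5) - 383190) = √(-351 - 383190) = √(-383541) = I*√383541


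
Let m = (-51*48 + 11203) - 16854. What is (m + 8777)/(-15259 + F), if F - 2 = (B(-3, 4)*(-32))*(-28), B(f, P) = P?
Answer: -226/3891 ≈ -0.058083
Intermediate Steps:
F = 3586 (F = 2 + (4*(-32))*(-28) = 2 - 128*(-28) = 2 + 3584 = 3586)
m = -8099 (m = (-2448 + 11203) - 16854 = 8755 - 16854 = -8099)
(m + 8777)/(-15259 + F) = (-8099 + 8777)/(-15259 + 3586) = 678/(-11673) = 678*(-1/11673) = -226/3891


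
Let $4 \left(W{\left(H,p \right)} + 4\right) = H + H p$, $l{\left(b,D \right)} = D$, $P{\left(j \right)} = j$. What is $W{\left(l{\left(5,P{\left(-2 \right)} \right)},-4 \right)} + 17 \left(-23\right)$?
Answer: $- \frac{787}{2} \approx -393.5$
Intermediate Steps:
$W{\left(H,p \right)} = -4 + \frac{H}{4} + \frac{H p}{4}$ ($W{\left(H,p \right)} = -4 + \frac{H + H p}{4} = -4 + \left(\frac{H}{4} + \frac{H p}{4}\right) = -4 + \frac{H}{4} + \frac{H p}{4}$)
$W{\left(l{\left(5,P{\left(-2 \right)} \right)},-4 \right)} + 17 \left(-23\right) = \left(-4 + \frac{1}{4} \left(-2\right) + \frac{1}{4} \left(-2\right) \left(-4\right)\right) + 17 \left(-23\right) = \left(-4 - \frac{1}{2} + 2\right) - 391 = - \frac{5}{2} - 391 = - \frac{787}{2}$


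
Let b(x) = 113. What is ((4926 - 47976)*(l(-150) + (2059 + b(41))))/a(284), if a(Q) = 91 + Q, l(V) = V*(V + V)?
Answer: -27076728/5 ≈ -5.4153e+6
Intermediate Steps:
l(V) = 2*V**2 (l(V) = V*(2*V) = 2*V**2)
((4926 - 47976)*(l(-150) + (2059 + b(41))))/a(284) = ((4926 - 47976)*(2*(-150)**2 + (2059 + 113)))/(91 + 284) = -43050*(2*22500 + 2172)/375 = -43050*(45000 + 2172)*(1/375) = -43050*47172*(1/375) = -2030754600*1/375 = -27076728/5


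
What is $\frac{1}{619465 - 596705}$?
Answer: $\frac{1}{22760} \approx 4.3937 \cdot 10^{-5}$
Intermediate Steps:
$\frac{1}{619465 - 596705} = \frac{1}{22760}$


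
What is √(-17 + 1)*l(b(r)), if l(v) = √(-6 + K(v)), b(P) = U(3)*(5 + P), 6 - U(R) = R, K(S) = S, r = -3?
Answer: 0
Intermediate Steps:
U(R) = 6 - R
b(P) = 15 + 3*P (b(P) = (6 - 1*3)*(5 + P) = (6 - 3)*(5 + P) = 3*(5 + P) = 15 + 3*P)
l(v) = √(-6 + v)
√(-17 + 1)*l(b(r)) = √(-17 + 1)*√(-6 + (15 + 3*(-3))) = √(-16)*√(-6 + (15 - 9)) = (4*I)*√(-6 + 6) = (4*I)*√0 = (4*I)*0 = 0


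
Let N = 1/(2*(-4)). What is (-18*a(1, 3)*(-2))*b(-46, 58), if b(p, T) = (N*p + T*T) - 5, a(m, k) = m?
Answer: 121131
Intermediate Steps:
N = -⅛ (N = 1/(-8) = -⅛ ≈ -0.12500)
b(p, T) = -5 + T² - p/8 (b(p, T) = (-p/8 + T*T) - 5 = (-p/8 + T²) - 5 = (T² - p/8) - 5 = -5 + T² - p/8)
(-18*a(1, 3)*(-2))*b(-46, 58) = (-18*(-2))*(-5 + 58² - ⅛*(-46)) = (-18*(-2))*(-5 + 3364 + 23/4) = 36*(13459/4) = 121131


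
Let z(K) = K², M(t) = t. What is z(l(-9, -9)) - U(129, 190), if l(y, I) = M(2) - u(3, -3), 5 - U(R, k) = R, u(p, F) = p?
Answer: 125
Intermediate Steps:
U(R, k) = 5 - R
l(y, I) = -1 (l(y, I) = 2 - 1*3 = 2 - 3 = -1)
z(l(-9, -9)) - U(129, 190) = (-1)² - (5 - 1*129) = 1 - (5 - 129) = 1 - 1*(-124) = 1 + 124 = 125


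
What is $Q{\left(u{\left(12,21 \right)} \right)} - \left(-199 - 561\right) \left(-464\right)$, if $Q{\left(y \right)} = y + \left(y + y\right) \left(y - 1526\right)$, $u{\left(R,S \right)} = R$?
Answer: $-388964$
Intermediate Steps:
$Q{\left(y \right)} = y + 2 y \left(-1526 + y\right)$
$Q{\left(u{\left(12,21 \right)} \right)} - \left(-199 - 561\right) \left(-464\right) = 12 \left(-3051 + 2 \cdot 12\right) - \left(-199 - 561\right) \left(-464\right) = 12 \left(-3051 + 24\right) - \left(-760\right) \left(-464\right) = 12 \left(-3027\right) - 352640 = -36324 - 352640 = -388964$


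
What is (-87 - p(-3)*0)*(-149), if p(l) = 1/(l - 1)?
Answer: 12963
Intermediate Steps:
p(l) = 1/(-1 + l)
(-87 - p(-3)*0)*(-149) = (-87 - 1/(-1 - 3)*0)*(-149) = (-87 - 1/(-4)*0)*(-149) = (-87 - 1*(-¼)*0)*(-149) = (-87 + (¼)*0)*(-149) = (-87 + 0)*(-149) = -87*(-149) = 12963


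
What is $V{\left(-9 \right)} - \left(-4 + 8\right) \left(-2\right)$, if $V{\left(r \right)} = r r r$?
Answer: $-721$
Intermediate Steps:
$V{\left(r \right)} = r^{3}$ ($V{\left(r \right)} = r^{2} r = r^{3}$)
$V{\left(-9 \right)} - \left(-4 + 8\right) \left(-2\right) = \left(-9\right)^{3} - \left(-4 + 8\right) \left(-2\right) = -729 - 4 \left(-2\right) = -729 - -8 = -729 + 8 = -721$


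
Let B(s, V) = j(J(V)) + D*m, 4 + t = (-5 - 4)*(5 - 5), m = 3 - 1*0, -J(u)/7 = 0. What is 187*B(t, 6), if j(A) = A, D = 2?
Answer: 1122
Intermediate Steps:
J(u) = 0 (J(u) = -7*0 = 0)
m = 3 (m = 3 + 0 = 3)
t = -4 (t = -4 + (-5 - 4)*(5 - 5) = -4 - 9*0 = -4 + 0 = -4)
B(s, V) = 6 (B(s, V) = 0 + 2*3 = 0 + 6 = 6)
187*B(t, 6) = 187*6 = 1122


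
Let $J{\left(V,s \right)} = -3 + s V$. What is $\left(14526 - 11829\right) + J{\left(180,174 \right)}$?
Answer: $34014$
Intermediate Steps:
$J{\left(V,s \right)} = -3 + V s$
$\left(14526 - 11829\right) + J{\left(180,174 \right)} = \left(14526 - 11829\right) + \left(-3 + 180 \cdot 174\right) = 2697 + \left(-3 + 31320\right) = 2697 + 31317 = 34014$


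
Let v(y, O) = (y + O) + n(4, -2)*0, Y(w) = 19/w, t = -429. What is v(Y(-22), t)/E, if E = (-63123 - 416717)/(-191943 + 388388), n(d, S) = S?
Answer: 371556073/2111296 ≈ 175.98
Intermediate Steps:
v(y, O) = O + y (v(y, O) = (y + O) - 2*0 = (O + y) + 0 = O + y)
E = -95968/39289 (E = -479840/196445 = -479840*1/196445 = -95968/39289 ≈ -2.4426)
v(Y(-22), t)/E = (-429 + 19/(-22))/(-95968/39289) = (-429 + 19*(-1/22))*(-39289/95968) = (-429 - 19/22)*(-39289/95968) = -9457/22*(-39289/95968) = 371556073/2111296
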